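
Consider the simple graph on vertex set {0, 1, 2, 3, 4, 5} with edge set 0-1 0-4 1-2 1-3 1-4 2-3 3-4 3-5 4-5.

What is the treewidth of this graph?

2

A width-2 tree decomposition is:
Bags: B1 = {1, 3, 4}  B2 = {3, 4, 5}  B3 = {1, 2, 3}  B4 = {0, 1, 4}
Tree: B1–B2, B1–B3, B1–B4
Each bag holds 3 vertices, so the decomposition has width 2, which upper-bounds the treewidth. On the other hand G contains the 3-clique {0, 1, 4}. A clique must lie in a single bag of any decomposition, so no decomposition can have width below 2. Combining the bounds, tw(G) = 2.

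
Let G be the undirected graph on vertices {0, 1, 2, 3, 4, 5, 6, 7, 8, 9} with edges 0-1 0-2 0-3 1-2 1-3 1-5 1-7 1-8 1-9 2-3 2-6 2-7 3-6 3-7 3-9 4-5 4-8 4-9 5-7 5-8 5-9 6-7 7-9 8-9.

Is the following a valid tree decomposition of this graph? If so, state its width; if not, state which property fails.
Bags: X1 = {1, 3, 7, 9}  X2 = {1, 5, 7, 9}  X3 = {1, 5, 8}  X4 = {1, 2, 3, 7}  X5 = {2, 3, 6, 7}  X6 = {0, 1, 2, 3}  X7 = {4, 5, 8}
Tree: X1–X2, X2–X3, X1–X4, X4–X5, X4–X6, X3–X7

A tree decomposition must satisfy three properties: every vertex lies in some bag; for every edge, both endpoints lie together in some bag; and for every vertex, the bags containing it form a connected subtree. Here edge (9,8) lies in no bag, so the decomposition is invalid.

No — edge (9,8) lies in no bag.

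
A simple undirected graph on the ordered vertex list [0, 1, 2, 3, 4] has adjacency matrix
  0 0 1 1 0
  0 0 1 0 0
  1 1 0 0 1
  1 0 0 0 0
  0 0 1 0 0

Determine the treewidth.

1

A width-1 tree decomposition is:
Bags: B1 = {0, 2}  B2 = {2, 4}  B3 = {1, 2}  B4 = {0, 3}
Tree: B1–B2, B1–B3, B1–B4
Each bag holds 2 vertices, so the decomposition has width 1, which upper-bounds the treewidth. G has an edge, so its treewidth is at least 1. Hence tw(G) = 1 exactly.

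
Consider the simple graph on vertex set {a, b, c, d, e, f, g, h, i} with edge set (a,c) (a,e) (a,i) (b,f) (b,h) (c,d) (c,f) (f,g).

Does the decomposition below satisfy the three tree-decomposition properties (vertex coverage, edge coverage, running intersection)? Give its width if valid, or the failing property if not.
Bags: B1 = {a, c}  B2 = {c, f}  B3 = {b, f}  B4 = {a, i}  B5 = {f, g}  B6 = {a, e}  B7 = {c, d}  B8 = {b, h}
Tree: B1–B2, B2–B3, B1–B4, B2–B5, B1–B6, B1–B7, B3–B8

Every vertex of G appears in some bag (union = {a, b, c, d, e, f, g, h, i}); every edge is covered by a bag; and for each vertex v the set of bags containing v is connected in the bag tree. The decomposition is therefore valid. The largest bag has 2 vertices, so the width is 1.

Yes; width 1.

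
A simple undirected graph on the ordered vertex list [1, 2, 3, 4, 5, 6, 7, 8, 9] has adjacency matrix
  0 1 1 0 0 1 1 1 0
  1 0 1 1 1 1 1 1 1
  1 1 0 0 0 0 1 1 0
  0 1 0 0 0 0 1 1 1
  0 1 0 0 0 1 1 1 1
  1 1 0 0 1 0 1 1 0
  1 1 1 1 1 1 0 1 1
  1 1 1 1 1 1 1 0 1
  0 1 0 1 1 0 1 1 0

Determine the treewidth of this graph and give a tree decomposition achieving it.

Every bag has size at most 5, so the width is 5 − 1 = 4 and tw(G) ≤ 4. On the other hand G contains the 5-clique {1, 2, 3, 7, 8}. A clique must lie in a single bag of any decomposition, so no decomposition can have width below 4. Hence tw(G) = 4 exactly.

Treewidth 4.
One optimal decomposition is:
Bags: B1 = {2, 4, 7, 8, 9}  B2 = {2, 5, 7, 8, 9}  B3 = {2, 5, 6, 7, 8}  B4 = {1, 2, 6, 7, 8}  B5 = {1, 2, 3, 7, 8}
Tree: B1–B2, B2–B3, B3–B4, B4–B5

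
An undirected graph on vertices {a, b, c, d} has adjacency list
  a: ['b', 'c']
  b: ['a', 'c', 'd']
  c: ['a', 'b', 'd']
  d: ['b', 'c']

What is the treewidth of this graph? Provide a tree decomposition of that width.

Every bag has size at most 3, so the width is 3 − 1 = 2 and tw(G) ≤ 2. Conversely, {b, c, d} is a clique of size 3, and the vertices of any clique must share a bag in every tree decomposition; so some bag has ≥ 3 vertices and tw(G) ≥ 2. The upper and lower bounds meet at 2, so that is the treewidth.

Treewidth 2.
Bags: B1 = {a, b, c}  B2 = {b, c, d}
Tree: B1–B2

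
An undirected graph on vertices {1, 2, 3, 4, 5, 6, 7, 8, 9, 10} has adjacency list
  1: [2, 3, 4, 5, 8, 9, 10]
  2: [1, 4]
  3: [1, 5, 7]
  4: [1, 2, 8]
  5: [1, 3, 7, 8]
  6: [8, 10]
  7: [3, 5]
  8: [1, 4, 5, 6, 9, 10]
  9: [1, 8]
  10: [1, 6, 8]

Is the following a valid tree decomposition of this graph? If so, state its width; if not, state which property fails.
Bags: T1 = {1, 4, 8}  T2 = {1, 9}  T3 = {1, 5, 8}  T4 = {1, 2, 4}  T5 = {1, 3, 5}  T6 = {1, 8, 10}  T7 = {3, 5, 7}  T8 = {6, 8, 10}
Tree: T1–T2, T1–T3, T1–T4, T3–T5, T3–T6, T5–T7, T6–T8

A tree decomposition must satisfy three properties: every vertex lies in some bag; for every edge, both endpoints lie together in some bag; and for every vertex, the bags containing it form a connected subtree. Here edge (8,9) lies in no bag, so the decomposition is invalid.

No — edge (8,9) lies in no bag.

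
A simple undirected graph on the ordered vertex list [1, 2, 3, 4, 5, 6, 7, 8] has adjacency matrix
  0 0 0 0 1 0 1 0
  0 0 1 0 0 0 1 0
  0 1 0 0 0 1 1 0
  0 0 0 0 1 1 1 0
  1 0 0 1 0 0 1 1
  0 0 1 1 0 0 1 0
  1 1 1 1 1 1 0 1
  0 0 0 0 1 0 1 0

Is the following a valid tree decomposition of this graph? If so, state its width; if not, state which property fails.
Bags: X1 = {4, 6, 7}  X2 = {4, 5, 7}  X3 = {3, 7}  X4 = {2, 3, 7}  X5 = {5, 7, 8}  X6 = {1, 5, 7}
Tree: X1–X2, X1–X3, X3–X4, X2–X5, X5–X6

No — edge (6,3) lies in no bag.

A tree decomposition must satisfy three properties: every vertex lies in some bag; for every edge, both endpoints lie together in some bag; and for every vertex, the bags containing it form a connected subtree. Here edge (6,3) lies in no bag, so the decomposition is invalid.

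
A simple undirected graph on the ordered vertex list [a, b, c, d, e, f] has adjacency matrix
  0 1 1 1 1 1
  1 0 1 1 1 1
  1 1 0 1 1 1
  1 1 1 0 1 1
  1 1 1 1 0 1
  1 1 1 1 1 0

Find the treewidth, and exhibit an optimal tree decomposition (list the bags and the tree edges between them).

Treewidth 5.
Bags: B1 = {a, b, c, d, e, f}
Tree: (single bag)

With just one bag of size 6, the width is 6 − 1 = 5, so tw(G) ≤ 5. On the other hand G contains the 6-clique {a, b, c, d, e, f}. A clique must lie in a single bag of any decomposition, so no decomposition can have width below 5. Therefore the treewidth is 5.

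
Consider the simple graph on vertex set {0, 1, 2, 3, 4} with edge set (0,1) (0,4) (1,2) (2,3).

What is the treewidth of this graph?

1

A width-1 tree decomposition is:
Bags: B1 = {0, 1}  B2 = {0, 4}  B3 = {1, 2}  B4 = {2, 3}
Tree: B1–B2, B1–B3, B3–B4
Each bag holds 2 vertices, so the decomposition has width 1, which upper-bounds the treewidth. G has an edge, so its treewidth is at least 1. Combining the bounds, tw(G) = 1.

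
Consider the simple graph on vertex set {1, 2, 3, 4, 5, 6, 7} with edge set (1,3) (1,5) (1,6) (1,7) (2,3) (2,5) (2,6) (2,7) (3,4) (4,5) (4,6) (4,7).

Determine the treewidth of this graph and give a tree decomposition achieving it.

Every bag has size at most 4, so the width is 4 − 1 = 3 and tw(G) ≤ 3. For the lower bound: the 4 vertex sets {1,3}, {2,6}, {4}, {5} are disjoint, each induces a connected subgraph, and every pair is joined by at least one edge of G. Contracting each set to a single vertex therefore yields K_{4} as a minor, and since treewidth is minor-monotone, tw(G) ≥ tw(K_{4}) = 3. The upper and lower bounds meet at 3, so that is the treewidth.

Treewidth 3.
Bags: B1 = {1, 2, 3, 4}  B2 = {1, 2, 4, 6}  B3 = {1, 2, 4, 5}  B4 = {1, 2, 4, 7}
Tree: B1–B2, B2–B3, B3–B4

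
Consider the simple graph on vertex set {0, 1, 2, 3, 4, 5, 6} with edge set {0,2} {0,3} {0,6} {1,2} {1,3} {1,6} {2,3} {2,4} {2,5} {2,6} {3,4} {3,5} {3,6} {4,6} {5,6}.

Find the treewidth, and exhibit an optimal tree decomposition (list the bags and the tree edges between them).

The largest bag has 4 vertices, giving width 3; this decomposition certifies tw(G) ≤ 3. On the other hand G contains the 4-clique {0, 2, 3, 6}. A clique must lie in a single bag of any decomposition, so no decomposition can have width below 3. Combining the bounds, tw(G) = 3.

Treewidth 3.
One optimal decomposition is:
Bags: B1 = {1, 2, 3, 6}  B2 = {2, 3, 4, 6}  B3 = {0, 2, 3, 6}  B4 = {2, 3, 5, 6}
Tree: B1–B2, B1–B3, B1–B4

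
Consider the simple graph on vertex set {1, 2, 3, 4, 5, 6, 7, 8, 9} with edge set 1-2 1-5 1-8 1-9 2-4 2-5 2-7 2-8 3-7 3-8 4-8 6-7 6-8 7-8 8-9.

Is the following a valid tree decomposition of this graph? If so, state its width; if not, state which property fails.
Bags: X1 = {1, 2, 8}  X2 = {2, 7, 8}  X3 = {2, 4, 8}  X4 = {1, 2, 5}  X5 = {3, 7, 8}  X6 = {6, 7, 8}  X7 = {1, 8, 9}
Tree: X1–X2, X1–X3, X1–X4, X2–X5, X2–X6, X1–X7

Yes; width 2.

Vertex coverage: the bags together contain {1, 2, 3, 4, 5, 6, 7, 8, 9}, the full vertex set. Edge coverage: each edge of G has both endpoints in at least one bag. Running intersection: for every vertex, the bags containing it form a connected subtree. All three properties hold, so this is a valid tree decomposition of width max|bag| − 1 = 2, and hence tw(G) ≤ 2.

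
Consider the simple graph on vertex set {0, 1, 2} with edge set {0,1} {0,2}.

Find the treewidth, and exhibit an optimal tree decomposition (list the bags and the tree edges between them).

Treewidth 1.
One such decomposition:
Bags: B1 = {0, 2}  B2 = {0, 1}
Tree: B1–B2

Each bag holds 2 vertices, so the decomposition has width 1, which upper-bounds the treewidth. G has an edge, so its treewidth is at least 1. The upper and lower bounds meet at 1, so that is the treewidth.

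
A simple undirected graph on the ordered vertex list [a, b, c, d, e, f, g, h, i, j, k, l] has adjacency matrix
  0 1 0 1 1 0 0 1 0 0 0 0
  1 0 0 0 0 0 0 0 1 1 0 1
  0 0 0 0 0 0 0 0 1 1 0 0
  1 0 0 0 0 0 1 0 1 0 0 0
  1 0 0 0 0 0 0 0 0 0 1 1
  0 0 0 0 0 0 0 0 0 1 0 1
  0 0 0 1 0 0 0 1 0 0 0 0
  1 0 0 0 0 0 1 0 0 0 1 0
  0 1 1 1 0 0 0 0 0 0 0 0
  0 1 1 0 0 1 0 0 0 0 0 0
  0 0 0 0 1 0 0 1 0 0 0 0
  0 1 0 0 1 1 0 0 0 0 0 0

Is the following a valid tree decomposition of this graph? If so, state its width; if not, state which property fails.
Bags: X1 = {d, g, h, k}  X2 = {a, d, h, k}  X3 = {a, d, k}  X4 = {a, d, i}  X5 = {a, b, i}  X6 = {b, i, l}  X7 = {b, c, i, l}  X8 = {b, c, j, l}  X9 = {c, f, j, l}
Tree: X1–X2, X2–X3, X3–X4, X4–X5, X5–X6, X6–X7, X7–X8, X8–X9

A tree decomposition must satisfy three properties: every vertex lies in some bag; for every edge, both endpoints lie together in some bag; and for every vertex, the bags containing it form a connected subtree. Here vertex e appears in no bag, so the decomposition is invalid.

No — vertex e appears in no bag.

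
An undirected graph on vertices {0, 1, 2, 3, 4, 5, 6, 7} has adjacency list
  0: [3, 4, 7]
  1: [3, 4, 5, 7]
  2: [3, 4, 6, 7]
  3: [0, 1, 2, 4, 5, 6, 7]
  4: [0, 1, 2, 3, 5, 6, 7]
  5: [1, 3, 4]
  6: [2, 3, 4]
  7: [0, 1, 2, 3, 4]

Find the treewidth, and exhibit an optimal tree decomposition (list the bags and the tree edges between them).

Every bag has size at most 4, so the width is 4 − 1 = 3 and tw(G) ≤ 3. For the lower bound, the 4 vertices {1, 3, 4, 5} are pairwise adjacent, and any tree decomposition puts a clique entirely inside one bag — forcing width ≥ 3. Combining the bounds, tw(G) = 3.

Treewidth 3.
Bags: B1 = {2, 3, 4, 7}  B2 = {2, 3, 4, 6}  B3 = {0, 3, 4, 7}  B4 = {1, 3, 4, 7}  B5 = {1, 3, 4, 5}
Tree: B1–B2, B1–B3, B1–B4, B4–B5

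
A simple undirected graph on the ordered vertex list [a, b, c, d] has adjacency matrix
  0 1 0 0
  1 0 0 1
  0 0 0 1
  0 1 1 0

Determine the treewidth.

1

A width-1 tree decomposition is:
Bags: B1 = {b, d}  B2 = {a, b}  B3 = {c, d}
Tree: B1–B2, B1–B3
The largest bag has 2 vertices, giving width 1; this decomposition certifies tw(G) ≤ 1. Any graph with an edge has treewidth ≥ 1, and G has the edge d–b. Hence tw(G) = 1 exactly.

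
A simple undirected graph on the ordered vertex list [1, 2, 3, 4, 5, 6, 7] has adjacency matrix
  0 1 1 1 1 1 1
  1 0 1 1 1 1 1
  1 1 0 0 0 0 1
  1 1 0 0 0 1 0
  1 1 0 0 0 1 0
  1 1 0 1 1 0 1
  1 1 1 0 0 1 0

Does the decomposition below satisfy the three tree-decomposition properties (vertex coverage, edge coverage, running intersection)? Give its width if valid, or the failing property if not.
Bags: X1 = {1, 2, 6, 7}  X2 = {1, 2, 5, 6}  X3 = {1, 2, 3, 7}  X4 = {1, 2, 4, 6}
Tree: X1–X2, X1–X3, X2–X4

Yes; width 3.

Every vertex of G appears in some bag (union = {1, 2, 3, 4, 5, 6, 7}); every edge is covered by a bag; and for each vertex v the set of bags containing v is connected in the bag tree. The decomposition is therefore valid. The largest bag has 4 vertices, so the width is 3.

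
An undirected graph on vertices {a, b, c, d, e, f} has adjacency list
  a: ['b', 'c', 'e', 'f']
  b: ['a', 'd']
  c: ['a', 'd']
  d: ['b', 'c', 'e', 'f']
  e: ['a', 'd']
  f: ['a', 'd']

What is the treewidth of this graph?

2

A width-2 tree decomposition is:
Bags: B1 = {a, d, e}  B2 = {a, c, d}  B3 = {a, d, f}  B4 = {a, b, d}
Tree: B1–B2, B2–B3, B3–B4
Every bag has size at most 3, so the width is 3 − 1 = 2 and tw(G) ≤ 2. Since e–a–c–d–e is a cycle in G, G is not acyclic. Forests are exactly the graphs of treewidth ≤ 1, so tw(G) ≥ 2. Combining the bounds, tw(G) = 2.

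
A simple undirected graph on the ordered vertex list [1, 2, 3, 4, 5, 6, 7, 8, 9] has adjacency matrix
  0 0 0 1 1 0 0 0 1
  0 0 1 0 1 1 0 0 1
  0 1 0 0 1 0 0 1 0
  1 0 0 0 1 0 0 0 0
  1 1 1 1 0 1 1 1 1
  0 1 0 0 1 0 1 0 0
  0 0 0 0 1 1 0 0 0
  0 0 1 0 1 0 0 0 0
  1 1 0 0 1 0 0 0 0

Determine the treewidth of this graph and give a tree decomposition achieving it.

Treewidth 2.
One such decomposition:
Bags: B1 = {3, 5, 8}  B2 = {2, 3, 5}  B3 = {2, 5, 6}  B4 = {2, 5, 9}  B5 = {1, 5, 9}  B6 = {5, 6, 7}  B7 = {1, 4, 5}
Tree: B1–B2, B2–B3, B3–B4, B4–B5, B3–B6, B5–B7

Each bag holds 3 vertices, so the decomposition has width 2, which upper-bounds the treewidth. On the other hand G contains the 3-clique {1, 5, 9}. A clique must lie in a single bag of any decomposition, so no decomposition can have width below 2. Combining the bounds, tw(G) = 2.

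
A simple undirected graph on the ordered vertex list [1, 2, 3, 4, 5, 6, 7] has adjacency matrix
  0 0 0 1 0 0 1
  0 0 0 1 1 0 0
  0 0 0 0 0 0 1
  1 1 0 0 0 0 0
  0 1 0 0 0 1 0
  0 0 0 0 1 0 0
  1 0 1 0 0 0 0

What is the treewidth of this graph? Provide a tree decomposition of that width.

Each bag holds 2 vertices, so the decomposition has width 1, which upper-bounds the treewidth. G has an edge, so its treewidth is at least 1. Therefore the treewidth is 1.

Treewidth 1.
One optimal decomposition is:
Bags: B1 = {3, 7}  B2 = {1, 7}  B3 = {1, 4}  B4 = {2, 4}  B5 = {2, 5}  B6 = {5, 6}
Tree: B1–B2, B2–B3, B3–B4, B4–B5, B5–B6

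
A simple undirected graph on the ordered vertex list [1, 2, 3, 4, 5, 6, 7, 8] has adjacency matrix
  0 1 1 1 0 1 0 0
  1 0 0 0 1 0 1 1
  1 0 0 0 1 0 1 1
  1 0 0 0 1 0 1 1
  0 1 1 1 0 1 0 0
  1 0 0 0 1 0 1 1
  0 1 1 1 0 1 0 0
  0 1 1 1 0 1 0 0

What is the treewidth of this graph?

A width-4 tree decomposition is:
Bags: B1 = {2, 3, 4, 6, 8}  B2 = {2, 3, 4, 5, 6}  B3 = {1, 2, 3, 4, 6}  B4 = {2, 3, 4, 6, 7}
Tree: B1–B2, B2–B3, B3–B4
Every bag has size at most 5, so the width is 5 − 1 = 4 and tw(G) ≤ 4. For the lower bound: the 5 vertex sets {2,8}, {5,6}, {1,4}, {3}, {7} are disjoint, each induces a connected subgraph, and every pair is joined by at least one edge of G. Contracting each set to a single vertex therefore yields K_{5} as a minor, and since treewidth is minor-monotone, tw(G) ≥ tw(K_{5}) = 4. Therefore the treewidth is 4.

4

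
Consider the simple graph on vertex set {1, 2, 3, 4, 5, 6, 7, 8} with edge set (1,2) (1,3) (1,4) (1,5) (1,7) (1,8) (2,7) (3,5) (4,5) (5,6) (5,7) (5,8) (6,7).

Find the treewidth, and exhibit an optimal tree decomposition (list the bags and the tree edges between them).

Each bag holds 3 vertices, so the decomposition has width 2, which upper-bounds the treewidth. For the lower bound, the 3 vertices {1, 2, 7} are pairwise adjacent, and any tree decomposition puts a clique entirely inside one bag — forcing width ≥ 2. Combining the bounds, tw(G) = 2.

Treewidth 2.
One such decomposition:
Bags: B1 = {1, 4, 5}  B2 = {1, 5, 8}  B3 = {1, 5, 7}  B4 = {5, 6, 7}  B5 = {1, 3, 5}  B6 = {1, 2, 7}
Tree: B1–B2, B2–B3, B3–B4, B2–B5, B3–B6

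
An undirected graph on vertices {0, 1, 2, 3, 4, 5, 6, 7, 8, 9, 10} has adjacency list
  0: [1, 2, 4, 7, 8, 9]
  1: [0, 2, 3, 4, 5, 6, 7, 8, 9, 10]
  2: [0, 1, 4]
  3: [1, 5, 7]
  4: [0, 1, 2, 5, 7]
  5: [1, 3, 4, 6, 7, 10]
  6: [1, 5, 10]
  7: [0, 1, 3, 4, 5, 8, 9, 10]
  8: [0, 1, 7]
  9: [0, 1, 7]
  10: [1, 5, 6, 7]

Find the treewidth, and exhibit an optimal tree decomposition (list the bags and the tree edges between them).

Treewidth 3.
One such decomposition:
Bags: B1 = {1, 4, 5, 7}  B2 = {0, 1, 4, 7}  B3 = {0, 1, 7, 9}  B4 = {1, 5, 7, 10}  B5 = {0, 1, 7, 8}  B6 = {1, 5, 6, 10}  B7 = {1, 3, 5, 7}  B8 = {0, 1, 2, 4}
Tree: B1–B2, B2–B3, B1–B4, B3–B5, B4–B6, B1–B7, B2–B8

The largest bag has 4 vertices, giving width 3; this decomposition certifies tw(G) ≤ 3. Conversely, {0, 1, 2, 4} is a clique of size 4, and the vertices of any clique must share a bag in every tree decomposition; so some bag has ≥ 4 vertices and tw(G) ≥ 3. Therefore the treewidth is 3.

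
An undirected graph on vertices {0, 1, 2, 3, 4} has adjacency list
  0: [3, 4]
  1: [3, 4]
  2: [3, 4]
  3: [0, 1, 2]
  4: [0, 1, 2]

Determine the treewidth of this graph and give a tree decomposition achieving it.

Treewidth 2.
One optimal decomposition is:
Bags: B1 = {0, 3, 4}  B2 = {1, 3, 4}  B3 = {2, 3, 4}
Tree: B1–B2, B2–B3

The largest bag has 3 vertices, giving width 2; this decomposition certifies tw(G) ≤ 2. The edges 0–4–1–3–0 form a cycle, so G is not a tree and its treewidth is at least 2. Hence tw(G) = 2 exactly.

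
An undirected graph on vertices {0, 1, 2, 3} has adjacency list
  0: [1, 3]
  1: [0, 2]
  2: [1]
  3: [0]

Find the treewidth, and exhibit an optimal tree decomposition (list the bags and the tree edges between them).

The largest bag has 2 vertices, giving width 1; this decomposition certifies tw(G) ≤ 1. Any graph with an edge has treewidth ≥ 1, and G has the edge 3–0. The upper and lower bounds meet at 1, so that is the treewidth.

Treewidth 1.
One such decomposition:
Bags: B1 = {0, 3}  B2 = {0, 1}  B3 = {1, 2}
Tree: B1–B2, B2–B3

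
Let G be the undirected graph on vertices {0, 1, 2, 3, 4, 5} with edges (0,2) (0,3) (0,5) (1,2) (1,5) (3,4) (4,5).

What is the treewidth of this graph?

2

A width-2 tree decomposition is:
Bags: B1 = {0, 3, 4}  B2 = {0, 4, 5}  B3 = {0, 2, 5}  B4 = {1, 2, 5}
Tree: B1–B2, B2–B3, B3–B4
The largest bag has 3 vertices, giving width 2; this decomposition certifies tw(G) ≤ 2. The edges 3–4–5–0–3 form a cycle, so G is not a tree and its treewidth is at least 2. Therefore the treewidth is 2.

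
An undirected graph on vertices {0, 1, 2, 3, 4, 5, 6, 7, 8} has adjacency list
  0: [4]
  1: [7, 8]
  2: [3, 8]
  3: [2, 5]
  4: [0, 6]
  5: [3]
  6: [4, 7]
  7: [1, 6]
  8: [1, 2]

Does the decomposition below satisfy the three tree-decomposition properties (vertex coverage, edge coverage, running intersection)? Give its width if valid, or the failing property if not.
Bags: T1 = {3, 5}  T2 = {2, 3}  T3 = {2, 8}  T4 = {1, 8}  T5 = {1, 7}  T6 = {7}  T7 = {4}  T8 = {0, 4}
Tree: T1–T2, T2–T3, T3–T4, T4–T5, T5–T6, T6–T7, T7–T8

No — vertex 6 appears in no bag.

A tree decomposition must satisfy three properties: every vertex lies in some bag; for every edge, both endpoints lie together in some bag; and for every vertex, the bags containing it form a connected subtree. Here vertex 6 appears in no bag, so the decomposition is invalid.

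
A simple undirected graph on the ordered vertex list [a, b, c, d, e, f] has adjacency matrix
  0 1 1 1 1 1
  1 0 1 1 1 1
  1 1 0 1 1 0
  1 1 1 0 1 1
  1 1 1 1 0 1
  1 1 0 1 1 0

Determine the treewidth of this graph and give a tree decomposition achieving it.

Each bag holds 5 vertices, so the decomposition has width 4, which upper-bounds the treewidth. For the lower bound, the 5 vertices {a, b, c, d, e} are pairwise adjacent, and any tree decomposition puts a clique entirely inside one bag — forcing width ≥ 4. The upper and lower bounds meet at 4, so that is the treewidth.

Treewidth 4.
One optimal decomposition is:
Bags: B1 = {a, b, d, e, f}  B2 = {a, b, c, d, e}
Tree: B1–B2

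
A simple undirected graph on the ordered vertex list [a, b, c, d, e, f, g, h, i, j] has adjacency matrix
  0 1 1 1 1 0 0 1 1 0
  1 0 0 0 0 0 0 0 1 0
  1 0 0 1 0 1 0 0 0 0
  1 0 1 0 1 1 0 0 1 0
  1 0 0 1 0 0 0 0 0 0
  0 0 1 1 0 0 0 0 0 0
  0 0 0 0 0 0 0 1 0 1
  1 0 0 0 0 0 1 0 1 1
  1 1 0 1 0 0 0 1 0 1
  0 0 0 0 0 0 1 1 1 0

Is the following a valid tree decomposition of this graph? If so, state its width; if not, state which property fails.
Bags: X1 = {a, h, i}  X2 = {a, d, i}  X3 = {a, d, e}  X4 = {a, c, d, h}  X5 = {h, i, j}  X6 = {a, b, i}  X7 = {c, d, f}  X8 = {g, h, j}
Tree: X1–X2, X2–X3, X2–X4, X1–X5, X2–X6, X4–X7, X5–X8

A tree decomposition must satisfy three properties: every vertex lies in some bag; for every edge, both endpoints lie together in some bag; and for every vertex, the bags containing it form a connected subtree. Here bags containing vertex h are not connected in the tree, so the decomposition is invalid.

No — bags containing vertex h are not connected in the tree.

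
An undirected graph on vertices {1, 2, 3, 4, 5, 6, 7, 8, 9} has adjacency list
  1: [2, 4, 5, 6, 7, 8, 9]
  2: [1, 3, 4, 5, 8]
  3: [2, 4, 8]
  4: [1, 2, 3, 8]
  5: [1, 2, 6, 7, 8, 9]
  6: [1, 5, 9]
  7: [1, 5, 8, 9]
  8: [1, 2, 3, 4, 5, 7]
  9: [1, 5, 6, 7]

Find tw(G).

A width-3 tree decomposition is:
Bags: B1 = {1, 5, 7, 8}  B2 = {1, 2, 5, 8}  B3 = {1, 5, 7, 9}  B4 = {1, 2, 4, 8}  B5 = {2, 3, 4, 8}  B6 = {1, 5, 6, 9}
Tree: B1–B2, B1–B3, B2–B4, B4–B5, B3–B6
The largest bag has 4 vertices, giving width 3; this decomposition certifies tw(G) ≤ 3. For the lower bound, the 4 vertices {1, 2, 4, 8} are pairwise adjacent, and any tree decomposition puts a clique entirely inside one bag — forcing width ≥ 3. Therefore the treewidth is 3.

3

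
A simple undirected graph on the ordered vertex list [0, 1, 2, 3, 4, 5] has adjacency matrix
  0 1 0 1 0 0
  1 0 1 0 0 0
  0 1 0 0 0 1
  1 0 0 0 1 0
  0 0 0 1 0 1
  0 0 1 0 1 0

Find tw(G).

A width-2 tree decomposition is:
Bags: B1 = {0, 1, 2}  B2 = {0, 2, 5}  B3 = {0, 4, 5}  B4 = {0, 3, 4}
Tree: B1–B2, B2–B3, B3–B4
Each bag holds 3 vertices, so the decomposition has width 2, which upper-bounds the treewidth. Since 0–1–2–5–4–3–0 is a cycle in G, G is not acyclic. Forests are exactly the graphs of treewidth ≤ 1, so tw(G) ≥ 2. The upper and lower bounds meet at 2, so that is the treewidth.

2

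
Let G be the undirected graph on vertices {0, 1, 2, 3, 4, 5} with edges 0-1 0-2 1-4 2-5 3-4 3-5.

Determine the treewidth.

2

A width-2 tree decomposition is:
Bags: B1 = {3, 4, 5}  B2 = {1, 4, 5}  B3 = {0, 1, 5}  B4 = {0, 2, 5}
Tree: B1–B2, B2–B3, B3–B4
Every bag has size at most 3, so the width is 3 − 1 = 2 and tw(G) ≤ 2. For the lower bound, G contains the cycle 5–3–4–1–0–2–5, so G is not a forest; only forests have treewidth ≤ 1, hence tw(G) ≥ 2. Combining the bounds, tw(G) = 2.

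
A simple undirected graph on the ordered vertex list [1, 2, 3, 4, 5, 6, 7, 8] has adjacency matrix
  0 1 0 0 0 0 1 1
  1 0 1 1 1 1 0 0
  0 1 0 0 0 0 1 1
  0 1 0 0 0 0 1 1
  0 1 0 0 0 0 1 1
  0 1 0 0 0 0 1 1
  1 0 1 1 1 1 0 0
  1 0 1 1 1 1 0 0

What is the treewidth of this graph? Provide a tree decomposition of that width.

The largest bag has 4 vertices, giving width 3; this decomposition certifies tw(G) ≤ 3. For the lower bound: the 4 vertex sets {6,8}, {1,2}, {7}, {4} are disjoint, each induces a connected subgraph, and every pair is joined by at least one edge of G. Contracting each set to a single vertex therefore yields K_{4} as a minor, and since treewidth is minor-monotone, tw(G) ≥ tw(K_{4}) = 3. Combining the bounds, tw(G) = 3.

Treewidth 3.
One such decomposition:
Bags: B1 = {2, 6, 7, 8}  B2 = {1, 2, 7, 8}  B3 = {2, 4, 7, 8}  B4 = {2, 3, 7, 8}  B5 = {2, 5, 7, 8}
Tree: B1–B2, B2–B3, B3–B4, B4–B5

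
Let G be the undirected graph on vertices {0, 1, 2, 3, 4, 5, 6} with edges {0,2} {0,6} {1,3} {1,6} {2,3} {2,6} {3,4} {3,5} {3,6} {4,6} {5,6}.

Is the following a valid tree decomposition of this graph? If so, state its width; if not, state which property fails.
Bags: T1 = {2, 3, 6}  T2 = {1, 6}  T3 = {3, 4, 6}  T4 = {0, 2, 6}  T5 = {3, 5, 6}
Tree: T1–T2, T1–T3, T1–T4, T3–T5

No — edge (3,1) lies in no bag.

A tree decomposition must satisfy three properties: every vertex lies in some bag; for every edge, both endpoints lie together in some bag; and for every vertex, the bags containing it form a connected subtree. Here edge (3,1) lies in no bag, so the decomposition is invalid.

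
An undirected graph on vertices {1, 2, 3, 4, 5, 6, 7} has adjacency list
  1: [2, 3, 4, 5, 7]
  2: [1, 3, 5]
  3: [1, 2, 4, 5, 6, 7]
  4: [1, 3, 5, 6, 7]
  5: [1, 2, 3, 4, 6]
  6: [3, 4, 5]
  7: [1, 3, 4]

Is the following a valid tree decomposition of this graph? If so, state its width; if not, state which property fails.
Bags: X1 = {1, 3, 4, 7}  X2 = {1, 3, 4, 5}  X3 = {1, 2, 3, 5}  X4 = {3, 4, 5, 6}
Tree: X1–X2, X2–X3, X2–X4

Checking the three conditions: (i) the bags cover all of {1, 2, 3, 4, 5, 6, 7}; (ii) for each edge, some bag contains both endpoints; (iii) the bags containing any fixed vertex form a subtree. All hold, so the decomposition is valid with width 4 − 1 = 3.

Yes; width 3.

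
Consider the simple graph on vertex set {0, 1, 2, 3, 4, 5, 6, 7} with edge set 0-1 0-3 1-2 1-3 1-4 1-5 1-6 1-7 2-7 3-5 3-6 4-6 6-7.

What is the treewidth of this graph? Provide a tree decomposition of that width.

Treewidth 2.
Bags: B1 = {1, 3, 6}  B2 = {0, 1, 3}  B3 = {1, 6, 7}  B4 = {1, 2, 7}  B5 = {1, 4, 6}  B6 = {1, 3, 5}
Tree: B1–B2, B1–B3, B3–B4, B1–B5, B2–B6

Each bag holds 3 vertices, so the decomposition has width 2, which upper-bounds the treewidth. For the lower bound, the 3 vertices {1, 2, 7} are pairwise adjacent, and any tree decomposition puts a clique entirely inside one bag — forcing width ≥ 2. Hence tw(G) = 2 exactly.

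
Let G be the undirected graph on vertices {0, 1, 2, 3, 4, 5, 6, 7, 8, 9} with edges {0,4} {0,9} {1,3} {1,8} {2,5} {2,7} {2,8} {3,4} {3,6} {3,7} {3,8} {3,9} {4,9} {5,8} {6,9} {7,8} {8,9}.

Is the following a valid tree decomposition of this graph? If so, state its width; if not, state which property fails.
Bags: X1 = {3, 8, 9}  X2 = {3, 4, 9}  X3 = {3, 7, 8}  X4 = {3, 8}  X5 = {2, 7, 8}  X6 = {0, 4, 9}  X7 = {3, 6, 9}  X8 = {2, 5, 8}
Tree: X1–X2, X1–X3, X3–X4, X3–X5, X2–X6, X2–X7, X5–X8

No — vertex 1 appears in no bag.

A tree decomposition must satisfy three properties: every vertex lies in some bag; for every edge, both endpoints lie together in some bag; and for every vertex, the bags containing it form a connected subtree. Here vertex 1 appears in no bag, so the decomposition is invalid.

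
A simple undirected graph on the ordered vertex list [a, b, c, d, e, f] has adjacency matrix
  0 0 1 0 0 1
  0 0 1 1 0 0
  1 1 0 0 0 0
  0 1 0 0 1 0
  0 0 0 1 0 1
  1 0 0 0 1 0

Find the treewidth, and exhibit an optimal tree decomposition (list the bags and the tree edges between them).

Every bag has size at most 3, so the width is 3 − 1 = 2 and tw(G) ≤ 2. The edges a–f–e–d–b–c–a form a cycle, so G is not a tree and its treewidth is at least 2. Hence tw(G) = 2 exactly.

Treewidth 2.
One optimal decomposition is:
Bags: B1 = {a, e, f}  B2 = {a, d, e}  B3 = {a, b, d}  B4 = {a, b, c}
Tree: B1–B2, B2–B3, B3–B4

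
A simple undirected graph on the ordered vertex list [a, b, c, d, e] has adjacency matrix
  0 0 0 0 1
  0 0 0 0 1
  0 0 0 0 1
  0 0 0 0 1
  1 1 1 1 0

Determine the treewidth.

A width-1 tree decomposition is:
Bags: B1 = {d, e}  B2 = {b, e}  B3 = {a, e}  B4 = {c, e}
Tree: B1–B2, B2–B3, B2–B4
The largest bag has 2 vertices, giving width 1; this decomposition certifies tw(G) ≤ 1. Since G has at least one edge (e.g. d–e), it is not an edgeless graph, so tw(G) ≥ 1. Hence tw(G) = 1 exactly.

1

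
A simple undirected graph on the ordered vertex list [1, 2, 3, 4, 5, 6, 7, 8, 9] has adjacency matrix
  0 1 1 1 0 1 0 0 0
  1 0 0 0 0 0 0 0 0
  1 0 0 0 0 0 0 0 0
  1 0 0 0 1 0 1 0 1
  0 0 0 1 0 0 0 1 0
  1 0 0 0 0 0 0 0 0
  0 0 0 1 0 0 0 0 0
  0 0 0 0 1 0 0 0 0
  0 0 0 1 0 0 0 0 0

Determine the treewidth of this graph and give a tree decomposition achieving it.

Treewidth 1.
One such decomposition:
Bags: B1 = {4, 5}  B2 = {4, 7}  B3 = {1, 4}  B4 = {1, 6}  B5 = {1, 3}  B6 = {1, 2}  B7 = {4, 9}  B8 = {5, 8}
Tree: B1–B2, B2–B3, B3–B4, B4–B5, B4–B6, B2–B7, B1–B8

Every bag has size at most 2, so the width is 2 − 1 = 1 and tw(G) ≤ 1. Since G has at least one edge (e.g. 5–4), it is not an edgeless graph, so tw(G) ≥ 1. Hence tw(G) = 1 exactly.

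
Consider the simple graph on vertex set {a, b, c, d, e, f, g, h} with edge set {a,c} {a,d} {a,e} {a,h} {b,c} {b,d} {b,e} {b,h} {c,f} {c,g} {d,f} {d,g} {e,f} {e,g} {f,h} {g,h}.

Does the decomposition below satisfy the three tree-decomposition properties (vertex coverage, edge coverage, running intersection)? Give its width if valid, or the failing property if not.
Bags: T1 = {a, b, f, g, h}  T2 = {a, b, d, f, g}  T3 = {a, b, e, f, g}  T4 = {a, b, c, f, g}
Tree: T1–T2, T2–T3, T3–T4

Yes; width 4.

Checking the three conditions: (i) the bags cover all of {a, b, c, d, e, f, g, h}; (ii) for each edge, some bag contains both endpoints; (iii) the bags containing any fixed vertex form a subtree. All hold, so the decomposition is valid with width 5 − 1 = 4.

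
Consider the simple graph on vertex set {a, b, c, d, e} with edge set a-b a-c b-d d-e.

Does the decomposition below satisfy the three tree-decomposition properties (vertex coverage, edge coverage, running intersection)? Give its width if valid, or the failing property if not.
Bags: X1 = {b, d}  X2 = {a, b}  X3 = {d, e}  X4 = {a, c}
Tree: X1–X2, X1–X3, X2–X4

Yes; width 1.

Checking the three conditions: (i) the bags cover all of {a, b, c, d, e}; (ii) for each edge, some bag contains both endpoints; (iii) the bags containing any fixed vertex form a subtree. All hold, so the decomposition is valid with width 2 − 1 = 1.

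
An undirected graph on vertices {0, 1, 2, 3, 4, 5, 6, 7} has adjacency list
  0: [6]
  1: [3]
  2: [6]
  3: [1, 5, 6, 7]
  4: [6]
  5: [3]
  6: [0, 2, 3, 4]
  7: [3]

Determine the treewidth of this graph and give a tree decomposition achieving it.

Treewidth 1.
Bags: B1 = {2, 6}  B2 = {4, 6}  B3 = {0, 6}  B4 = {3, 6}  B5 = {3, 5}  B6 = {3, 7}  B7 = {1, 3}
Tree: B1–B2, B1–B3, B3–B4, B4–B5, B5–B6, B6–B7

The largest bag has 2 vertices, giving width 1; this decomposition certifies tw(G) ≤ 1. Since G has at least one edge (e.g. 6–2), it is not an edgeless graph, so tw(G) ≥ 1. Therefore the treewidth is 1.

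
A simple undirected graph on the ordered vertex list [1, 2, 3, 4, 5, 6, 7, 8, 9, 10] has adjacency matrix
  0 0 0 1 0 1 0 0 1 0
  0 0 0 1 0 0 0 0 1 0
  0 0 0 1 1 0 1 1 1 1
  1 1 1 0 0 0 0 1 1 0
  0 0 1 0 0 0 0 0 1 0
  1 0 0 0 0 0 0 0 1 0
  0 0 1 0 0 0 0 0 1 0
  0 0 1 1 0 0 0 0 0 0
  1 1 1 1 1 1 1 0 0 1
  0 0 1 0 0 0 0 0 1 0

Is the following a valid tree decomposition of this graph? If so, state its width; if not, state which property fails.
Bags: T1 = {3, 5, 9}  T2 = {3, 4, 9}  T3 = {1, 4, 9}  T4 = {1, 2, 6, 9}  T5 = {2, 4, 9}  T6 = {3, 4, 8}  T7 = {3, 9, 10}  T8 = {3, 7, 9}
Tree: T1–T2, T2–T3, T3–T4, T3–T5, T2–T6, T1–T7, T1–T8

A tree decomposition must satisfy three properties: every vertex lies in some bag; for every edge, both endpoints lie together in some bag; and for every vertex, the bags containing it form a connected subtree. Here bags containing vertex 2 are not connected in the tree, so the decomposition is invalid.

No — bags containing vertex 2 are not connected in the tree.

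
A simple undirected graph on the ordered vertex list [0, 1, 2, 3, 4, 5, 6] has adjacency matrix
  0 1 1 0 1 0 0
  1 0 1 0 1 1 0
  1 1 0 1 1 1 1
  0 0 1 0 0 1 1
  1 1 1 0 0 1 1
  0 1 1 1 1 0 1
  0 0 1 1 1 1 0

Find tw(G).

A width-3 tree decomposition is:
Bags: B1 = {2, 4, 5, 6}  B2 = {1, 2, 4, 5}  B3 = {0, 1, 2, 4}  B4 = {2, 3, 5, 6}
Tree: B1–B2, B2–B3, B1–B4
The largest bag has 4 vertices, giving width 3; this decomposition certifies tw(G) ≤ 3. Conversely, {2, 3, 5, 6} is a clique of size 4, and the vertices of any clique must share a bag in every tree decomposition; so some bag has ≥ 4 vertices and tw(G) ≥ 3. Hence tw(G) = 3 exactly.

3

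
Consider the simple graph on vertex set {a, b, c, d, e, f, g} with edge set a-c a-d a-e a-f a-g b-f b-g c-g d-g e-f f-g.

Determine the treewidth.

2

A width-2 tree decomposition is:
Bags: B1 = {a, c, g}  B2 = {a, f, g}  B3 = {b, f, g}  B4 = {a, e, f}  B5 = {a, d, g}
Tree: B1–B2, B2–B3, B2–B4, B2–B5
Each bag holds 3 vertices, so the decomposition has width 2, which upper-bounds the treewidth. Conversely, {a, d, g} is a clique of size 3, and the vertices of any clique must share a bag in every tree decomposition; so some bag has ≥ 3 vertices and tw(G) ≥ 2. Hence tw(G) = 2 exactly.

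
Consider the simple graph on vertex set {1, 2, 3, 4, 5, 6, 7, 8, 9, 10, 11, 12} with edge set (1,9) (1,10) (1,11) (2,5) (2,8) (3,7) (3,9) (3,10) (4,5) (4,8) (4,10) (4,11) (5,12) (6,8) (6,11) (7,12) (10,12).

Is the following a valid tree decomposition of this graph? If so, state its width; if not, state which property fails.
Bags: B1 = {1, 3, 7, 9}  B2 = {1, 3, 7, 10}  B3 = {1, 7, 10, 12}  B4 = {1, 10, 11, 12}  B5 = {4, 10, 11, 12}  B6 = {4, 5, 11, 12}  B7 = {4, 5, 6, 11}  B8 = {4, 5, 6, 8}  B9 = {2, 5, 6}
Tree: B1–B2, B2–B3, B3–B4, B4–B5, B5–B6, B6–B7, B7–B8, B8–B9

No — edge (8,2) lies in no bag.

A tree decomposition must satisfy three properties: every vertex lies in some bag; for every edge, both endpoints lie together in some bag; and for every vertex, the bags containing it form a connected subtree. Here edge (8,2) lies in no bag, so the decomposition is invalid.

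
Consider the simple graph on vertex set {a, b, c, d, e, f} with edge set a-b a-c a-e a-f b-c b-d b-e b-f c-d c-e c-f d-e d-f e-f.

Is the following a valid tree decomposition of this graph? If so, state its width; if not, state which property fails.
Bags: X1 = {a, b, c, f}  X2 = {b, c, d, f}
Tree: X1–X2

A tree decomposition must satisfy three properties: every vertex lies in some bag; for every edge, both endpoints lie together in some bag; and for every vertex, the bags containing it form a connected subtree. Here vertex e appears in no bag, so the decomposition is invalid.

No — vertex e appears in no bag.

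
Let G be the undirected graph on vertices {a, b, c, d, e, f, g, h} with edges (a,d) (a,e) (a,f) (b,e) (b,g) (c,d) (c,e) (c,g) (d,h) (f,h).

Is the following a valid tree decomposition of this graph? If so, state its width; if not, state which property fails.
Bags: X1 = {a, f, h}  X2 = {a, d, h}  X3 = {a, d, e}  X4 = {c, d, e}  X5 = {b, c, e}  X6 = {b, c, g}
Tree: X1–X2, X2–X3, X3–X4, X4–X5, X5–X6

Yes; width 2.

Every vertex of G appears in some bag (union = {a, b, c, d, e, f, g, h}); every edge is covered by a bag; and for each vertex v the set of bags containing v is connected in the bag tree. The decomposition is therefore valid. The largest bag has 3 vertices, so the width is 2.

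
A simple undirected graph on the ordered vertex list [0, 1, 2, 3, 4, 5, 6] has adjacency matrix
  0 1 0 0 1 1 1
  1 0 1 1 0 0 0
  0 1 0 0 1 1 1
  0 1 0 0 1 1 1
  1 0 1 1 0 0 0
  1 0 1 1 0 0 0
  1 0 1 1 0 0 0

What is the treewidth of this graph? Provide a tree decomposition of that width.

Treewidth 3.
One optimal decomposition is:
Bags: B1 = {0, 2, 3, 4}  B2 = {0, 2, 3, 5}  B3 = {0, 1, 2, 3}  B4 = {0, 2, 3, 6}
Tree: B1–B2, B2–B3, B3–B4

Every bag has size at most 4, so the width is 4 − 1 = 3 and tw(G) ≤ 3. For the lower bound: the 4 vertex sets {2,4}, {0,5}, {3}, {1} are disjoint, each induces a connected subgraph, and every pair is joined by at least one edge of G. Contracting each set to a single vertex therefore yields K_{4} as a minor, and since treewidth is minor-monotone, tw(G) ≥ tw(K_{4}) = 3. The upper and lower bounds meet at 3, so that is the treewidth.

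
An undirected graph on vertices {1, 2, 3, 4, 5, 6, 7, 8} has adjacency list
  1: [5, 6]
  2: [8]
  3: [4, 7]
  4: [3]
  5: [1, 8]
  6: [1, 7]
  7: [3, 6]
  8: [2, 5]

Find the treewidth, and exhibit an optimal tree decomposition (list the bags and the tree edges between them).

Treewidth 1.
Bags: B1 = {2, 8}  B2 = {5, 8}  B3 = {1, 5}  B4 = {1, 6}  B5 = {6, 7}  B6 = {3, 7}  B7 = {3, 4}
Tree: B1–B2, B2–B3, B3–B4, B4–B5, B5–B6, B6–B7

Each bag holds 2 vertices, so the decomposition has width 1, which upper-bounds the treewidth. Since G has at least one edge (e.g. 2–8), it is not an edgeless graph, so tw(G) ≥ 1. Therefore the treewidth is 1.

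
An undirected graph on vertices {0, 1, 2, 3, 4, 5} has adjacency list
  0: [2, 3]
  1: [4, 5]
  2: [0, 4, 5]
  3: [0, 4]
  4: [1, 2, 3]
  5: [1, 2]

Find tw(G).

A width-2 tree decomposition is:
Bags: B1 = {0, 3, 4}  B2 = {0, 2, 4}  B3 = {1, 2, 4}  B4 = {1, 2, 5}
Tree: B1–B2, B2–B3, B3–B4
The largest bag has 3 vertices, giving width 2; this decomposition certifies tw(G) ≤ 2. Since 3–0–2–4–3 is a cycle in G, G is not acyclic. Forests are exactly the graphs of treewidth ≤ 1, so tw(G) ≥ 2. Combining the bounds, tw(G) = 2.

2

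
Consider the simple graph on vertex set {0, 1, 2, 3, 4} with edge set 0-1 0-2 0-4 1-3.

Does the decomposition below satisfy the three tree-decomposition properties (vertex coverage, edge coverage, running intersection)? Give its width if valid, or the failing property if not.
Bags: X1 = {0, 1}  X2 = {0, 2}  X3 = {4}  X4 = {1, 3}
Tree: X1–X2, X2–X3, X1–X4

No — edge (0,4) lies in no bag.

A tree decomposition must satisfy three properties: every vertex lies in some bag; for every edge, both endpoints lie together in some bag; and for every vertex, the bags containing it form a connected subtree. Here edge (0,4) lies in no bag, so the decomposition is invalid.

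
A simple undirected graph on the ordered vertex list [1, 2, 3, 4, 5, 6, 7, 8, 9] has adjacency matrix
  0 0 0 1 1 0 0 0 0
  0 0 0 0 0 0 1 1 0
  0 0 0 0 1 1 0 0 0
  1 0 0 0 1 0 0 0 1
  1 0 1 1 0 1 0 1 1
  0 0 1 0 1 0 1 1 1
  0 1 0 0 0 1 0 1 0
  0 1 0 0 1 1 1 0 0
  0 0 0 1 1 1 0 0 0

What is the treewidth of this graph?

A width-2 tree decomposition is:
Bags: B1 = {5, 6, 9}  B2 = {4, 5, 9}  B3 = {5, 6, 8}  B4 = {6, 7, 8}  B5 = {1, 4, 5}  B6 = {2, 7, 8}  B7 = {3, 5, 6}
Tree: B1–B2, B1–B3, B3–B4, B2–B5, B4–B6, B1–B7
The largest bag has 3 vertices, giving width 2; this decomposition certifies tw(G) ≤ 2. For the lower bound, the 3 vertices {2, 7, 8} are pairwise adjacent, and any tree decomposition puts a clique entirely inside one bag — forcing width ≥ 2. The upper and lower bounds meet at 2, so that is the treewidth.

2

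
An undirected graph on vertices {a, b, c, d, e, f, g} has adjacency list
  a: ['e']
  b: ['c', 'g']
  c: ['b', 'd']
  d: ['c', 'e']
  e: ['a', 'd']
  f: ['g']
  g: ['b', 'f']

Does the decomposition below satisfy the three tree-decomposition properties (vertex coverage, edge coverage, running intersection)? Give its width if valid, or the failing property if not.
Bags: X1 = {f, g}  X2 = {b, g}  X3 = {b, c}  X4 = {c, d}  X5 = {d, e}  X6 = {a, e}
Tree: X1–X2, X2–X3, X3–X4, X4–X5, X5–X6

Yes; width 1.

Vertex coverage: the bags together contain {a, b, c, d, e, f, g}, the full vertex set. Edge coverage: each edge of G has both endpoints in at least one bag. Running intersection: for every vertex, the bags containing it form a connected subtree. All three properties hold, so this is a valid tree decomposition of width max|bag| − 1 = 1, and hence tw(G) ≤ 1.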